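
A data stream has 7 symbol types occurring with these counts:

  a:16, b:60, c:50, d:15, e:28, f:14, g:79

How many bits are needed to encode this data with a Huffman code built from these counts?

670

Greedily combine the two least-frequent nodes:
combine f(14), d(15) → 29
combine a(16), e(28) → 44
combine 29, 44 → 73
combine c(50), b(60) → 110
combine 73, g(79) → 152
combine 110, 152 → 262
Each symbol's bit-cost is frequency × depth; summing gives 670 bits (equivalently 29 + 44 + 73 + 110 + 152 + 262).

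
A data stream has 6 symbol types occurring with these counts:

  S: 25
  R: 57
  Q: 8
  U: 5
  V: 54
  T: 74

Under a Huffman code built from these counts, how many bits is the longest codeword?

Merge the two lowest-weight nodes at each step:
combine U(5), Q(8) → 13
combine 13, S(25) → 38
combine 38, V(54) → 92
combine R(57), T(74) → 131
combine 92, 131 → 223
The rarest symbols sit at the bottom; the longest codeword is 4 bits.

4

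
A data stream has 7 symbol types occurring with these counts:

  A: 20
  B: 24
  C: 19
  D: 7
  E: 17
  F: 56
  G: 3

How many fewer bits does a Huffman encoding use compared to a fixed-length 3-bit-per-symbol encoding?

Fixed-length: 3 bits × 146 symbols = 438 bits.
Huffman merges:
merge G(3) and D(7): 10
merge 10 and E(17): 27
merge C(19) and A(20): 39
merge B(24) and 27: 51
merge 39 and 51: 90
merge F(56) and 90: 146
Huffman total = 10 + 27 + 39 + 51 + 90 + 146 = 363 bits.
Saving = 438 − 363 = 75 bits.

75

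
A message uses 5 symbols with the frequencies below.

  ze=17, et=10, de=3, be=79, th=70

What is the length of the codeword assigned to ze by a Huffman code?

3

Build the tree from the bottom:
merge de(3) and et(10): 13
merge 13 and ze(17): 30
merge 30 and th(70): 100
merge be(79) and 100: 179
ze's leaf is at depth 3, giving a 3-bit codeword.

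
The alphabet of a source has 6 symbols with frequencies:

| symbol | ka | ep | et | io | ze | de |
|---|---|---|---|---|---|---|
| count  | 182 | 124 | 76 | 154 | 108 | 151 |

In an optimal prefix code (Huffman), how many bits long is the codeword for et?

Build the tree from the bottom:
combine et(76), ze(108) → 184
combine ep(124), de(151) → 275
combine io(154), ka(182) → 336
combine 184, 275 → 459
combine 336, 459 → 795
The subtree containing et is merged 3 times, so code length = 3.

3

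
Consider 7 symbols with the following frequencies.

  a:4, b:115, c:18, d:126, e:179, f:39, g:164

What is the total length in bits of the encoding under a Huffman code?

1549

Merge the two smallest weights repeatedly:
combine a(4), c(18) → 22
combine 22, f(39) → 61
combine 61, b(115) → 176
combine d(126), g(164) → 290
combine 176, e(179) → 355
combine 290, 355 → 645
Each symbol's bit-cost is frequency × depth; summing gives 1549 bits (equivalently 22 + 61 + 176 + 290 + 355 + 645).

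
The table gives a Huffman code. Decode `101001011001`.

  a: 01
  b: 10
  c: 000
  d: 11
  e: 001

Read left to right; each codeword is recognised as soon as it completes (prefix code):
  10→b | 10→b | 01→a | 01→a | 10→b | 01→a
Decoded message: bbaaba

bbaaba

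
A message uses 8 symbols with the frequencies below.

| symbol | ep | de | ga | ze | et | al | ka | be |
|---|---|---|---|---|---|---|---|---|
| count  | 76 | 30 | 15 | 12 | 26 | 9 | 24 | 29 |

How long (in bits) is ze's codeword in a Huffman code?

Repeatedly merge the two smallest:
al(9) + ze(12) → 21
ga(15) + 21 → 36
ka(24) + et(26) → 50
be(29) + de(30) → 59
36 + 50 → 86
59 + ep(76) → 135
86 + 135 → 221
ze sits 4 levels below the root, so its codeword is 4 bits.

4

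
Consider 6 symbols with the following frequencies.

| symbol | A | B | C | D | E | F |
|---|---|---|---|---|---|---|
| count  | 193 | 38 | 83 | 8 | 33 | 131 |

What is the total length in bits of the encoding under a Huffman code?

Build the Huffman tree bottom-up:
combine D(8), E(33) → 41
combine B(38), 41 → 79
combine 79, C(83) → 162
combine F(131), 162 → 293
combine A(193), 293 → 486
Each symbol's bit-cost is frequency × depth; summing gives 1061 bits (equivalently 41 + 79 + 162 + 293 + 486).

1061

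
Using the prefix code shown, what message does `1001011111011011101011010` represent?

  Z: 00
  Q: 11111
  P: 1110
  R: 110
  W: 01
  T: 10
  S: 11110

TWWSRPTRT

Read left to right; each codeword is recognised as soon as it completes (prefix code):
  10→T | 01→W | 01→W | 11110→S | 110→R | 1110→P | 10→T | 110→R | 10→T
Decoded message: TWWSRPTRT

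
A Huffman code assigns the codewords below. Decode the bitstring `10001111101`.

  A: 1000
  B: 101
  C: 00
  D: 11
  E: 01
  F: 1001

ADDB

Read left to right; each codeword is recognised as soon as it completes (prefix code):
  1000→A | 11→D | 11→D | 101→B
Decoded message: ADDB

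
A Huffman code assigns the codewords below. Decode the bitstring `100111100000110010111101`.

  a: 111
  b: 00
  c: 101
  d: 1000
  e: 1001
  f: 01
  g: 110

Read left to right; each codeword is recognised as soon as it completes (prefix code):
  1001→e | 111→a | 00→b | 00→b | 01→f | 1001→e | 01→f | 111→a | 01→f
Decoded message: eabbfefaf

eabbfefaf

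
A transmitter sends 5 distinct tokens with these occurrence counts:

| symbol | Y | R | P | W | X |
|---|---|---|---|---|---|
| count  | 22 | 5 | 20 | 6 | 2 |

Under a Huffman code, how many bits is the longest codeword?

4

Merge the two lowest-weight nodes at each step:
combine X(2), R(5) → 7
combine W(6), 7 → 13
combine 13, P(20) → 33
combine Y(22), 33 → 55
The first pair merged (X, R) ends up deepest, at depth 4.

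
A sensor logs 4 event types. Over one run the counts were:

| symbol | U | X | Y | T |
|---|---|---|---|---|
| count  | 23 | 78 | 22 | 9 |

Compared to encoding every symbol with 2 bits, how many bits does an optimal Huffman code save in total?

47

Fixed-length: 2 bits × 132 symbols = 264 bits.
Huffman merges:
combine T(9), Y(22) → 31
combine U(23), 31 → 54
combine 54, X(78) → 132
Huffman total = 31 + 54 + 132 = 217 bits.
Saving = 264 − 217 = 47 bits.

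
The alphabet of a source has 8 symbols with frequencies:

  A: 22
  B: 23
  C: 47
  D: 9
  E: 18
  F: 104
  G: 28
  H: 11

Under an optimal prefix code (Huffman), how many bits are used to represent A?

Build the tree from the bottom:
D(9) + H(11) → 20
E(18) + 20 → 38
A(22) + B(23) → 45
G(28) + 38 → 66
45 + C(47) → 92
66 + 92 → 158
F(104) + 158 → 262
The subtree containing A is merged 4 times, so code length = 4.

4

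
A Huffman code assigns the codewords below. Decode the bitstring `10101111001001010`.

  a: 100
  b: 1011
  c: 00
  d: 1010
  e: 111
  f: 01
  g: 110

deaad

Read left to right; each codeword is recognised as soon as it completes (prefix code):
  1010→d | 111→e | 100→a | 100→a | 1010→d
Decoded message: deaad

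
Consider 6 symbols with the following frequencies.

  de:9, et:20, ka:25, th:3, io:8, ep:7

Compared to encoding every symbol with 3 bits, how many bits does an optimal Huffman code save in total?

Fixed-length: 3 bits × 72 symbols = 216 bits.
Huffman merges:
th(3) + ep(7) → 10
io(8) + de(9) → 17
10 + 17 → 27
et(20) + ka(25) → 45
27 + 45 → 72
Huffman total = 10 + 17 + 27 + 45 + 72 = 171 bits.
Saving = 216 − 171 = 45 bits.

45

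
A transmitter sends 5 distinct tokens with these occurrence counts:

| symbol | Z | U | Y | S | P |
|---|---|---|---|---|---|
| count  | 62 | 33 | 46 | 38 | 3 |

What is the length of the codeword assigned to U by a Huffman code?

Build the tree from the bottom:
merge P(3) and U(33): 36
merge 36 and S(38): 74
merge Y(46) and Z(62): 108
merge 74 and 108: 182
The subtree containing U is merged 3 times, so code length = 3.

3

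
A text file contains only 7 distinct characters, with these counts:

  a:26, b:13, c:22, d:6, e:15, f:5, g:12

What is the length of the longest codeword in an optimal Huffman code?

4

Merge the two lowest-weight nodes at each step:
combine f(5), d(6) → 11
combine 11, g(12) → 23
combine b(13), e(15) → 28
combine c(22), 23 → 45
combine a(26), 28 → 54
combine 45, 54 → 99
The rarest symbols sit at the bottom; the longest codeword is 4 bits.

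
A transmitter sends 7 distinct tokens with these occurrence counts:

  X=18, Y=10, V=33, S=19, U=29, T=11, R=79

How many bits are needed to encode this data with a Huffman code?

497

Merge the two smallest weights repeatedly:
merge Y(10) and T(11): 21
merge X(18) and S(19): 37
merge 21 and U(29): 50
merge V(33) and 37: 70
merge 50 and 70: 120
merge R(79) and 120: 199
Each symbol's bit-cost is frequency × depth; summing gives 497 bits (equivalently 21 + 37 + 50 + 70 + 120 + 199).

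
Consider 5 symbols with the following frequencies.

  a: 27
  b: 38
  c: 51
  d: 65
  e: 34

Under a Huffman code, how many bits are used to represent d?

Huffman merges, smallest pair first:
a(27) + e(34) → 61
b(38) + c(51) → 89
61 + d(65) → 126
89 + 126 → 215
d sits 2 levels below the root, so its codeword is 2 bits.

2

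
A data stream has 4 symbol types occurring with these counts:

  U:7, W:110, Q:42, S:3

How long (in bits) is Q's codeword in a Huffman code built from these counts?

2

Build the tree from the bottom:
merge S(3) and U(7): 10
merge 10 and Q(42): 52
merge 52 and W(110): 162
Q sits 2 levels below the root, so its codeword is 2 bits.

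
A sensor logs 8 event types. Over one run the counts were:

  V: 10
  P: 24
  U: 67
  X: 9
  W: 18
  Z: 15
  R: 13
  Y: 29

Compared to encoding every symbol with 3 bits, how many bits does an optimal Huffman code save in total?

50

Fixed-length: 3 bits × 185 symbols = 555 bits.
Huffman merges:
combine X(9), V(10) → 19
combine R(13), Z(15) → 28
combine W(18), 19 → 37
combine P(24), 28 → 52
combine Y(29), 37 → 66
combine 52, 66 → 118
combine U(67), 118 → 185
Huffman total = 19 + 28 + 37 + 52 + 66 + 118 + 185 = 505 bits.
Saving = 555 − 505 = 50 bits.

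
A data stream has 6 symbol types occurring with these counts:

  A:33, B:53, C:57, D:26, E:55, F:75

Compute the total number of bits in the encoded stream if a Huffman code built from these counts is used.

Build the Huffman tree bottom-up:
D(26) + A(33) → 59
B(53) + E(55) → 108
C(57) + 59 → 116
F(75) + 108 → 183
116 + 183 → 299
Each symbol's bit-cost is frequency × depth; summing gives 765 bits (equivalently 59 + 108 + 116 + 183 + 299).

765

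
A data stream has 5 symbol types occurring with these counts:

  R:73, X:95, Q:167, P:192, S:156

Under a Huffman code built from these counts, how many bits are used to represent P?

2

Huffman merges, smallest pair first:
R(73) + X(95) → 168
S(156) + Q(167) → 323
168 + P(192) → 360
323 + 360 → 683
P sits 2 levels below the root, so its codeword is 2 bits.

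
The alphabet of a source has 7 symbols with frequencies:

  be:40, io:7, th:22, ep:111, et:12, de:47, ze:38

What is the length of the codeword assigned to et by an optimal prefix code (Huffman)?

5

Huffman merges, smallest pair first:
merge io(7) and et(12): 19
merge 19 and th(22): 41
merge ze(38) and be(40): 78
merge 41 and de(47): 88
merge 78 and 88: 166
merge ep(111) and 166: 277
The subtree containing et is merged 5 times, so code length = 5.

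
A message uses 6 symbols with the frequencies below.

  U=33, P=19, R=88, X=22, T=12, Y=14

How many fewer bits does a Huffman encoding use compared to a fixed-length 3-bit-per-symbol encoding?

150

Fixed-length: 3 bits × 188 symbols = 564 bits.
Huffman merges:
merge T(12) and Y(14): 26
merge P(19) and X(22): 41
merge 26 and U(33): 59
merge 41 and 59: 100
merge R(88) and 100: 188
Huffman total = 26 + 41 + 59 + 100 + 188 = 414 bits.
Saving = 564 − 414 = 150 bits.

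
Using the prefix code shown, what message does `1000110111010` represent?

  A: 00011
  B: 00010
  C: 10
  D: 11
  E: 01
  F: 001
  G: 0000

CFCDCC

Read left to right; each codeword is recognised as soon as it completes (prefix code):
  10→C | 001→F | 10→C | 11→D | 10→C | 10→C
Decoded message: CFCDCC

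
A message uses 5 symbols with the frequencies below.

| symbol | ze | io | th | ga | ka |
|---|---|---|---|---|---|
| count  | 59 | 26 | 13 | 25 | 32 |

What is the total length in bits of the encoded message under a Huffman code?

347

Greedily combine the two least-frequent nodes:
th(13) + ga(25) → 38
io(26) + ka(32) → 58
38 + 58 → 96
ze(59) + 96 → 155
Each symbol's bit-cost is frequency × depth; summing gives 347 bits (equivalently 38 + 58 + 96 + 155).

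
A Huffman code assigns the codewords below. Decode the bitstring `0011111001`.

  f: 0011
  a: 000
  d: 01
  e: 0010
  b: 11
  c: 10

fbcd

Read left to right; each codeword is recognised as soon as it completes (prefix code):
  0011→f | 11→b | 10→c | 01→d
Decoded message: fbcd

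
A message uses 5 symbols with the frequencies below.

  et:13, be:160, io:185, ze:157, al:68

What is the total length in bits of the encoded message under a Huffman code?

Build the Huffman tree bottom-up:
merge et(13) and al(68): 81
merge 81 and ze(157): 238
merge be(160) and io(185): 345
merge 238 and 345: 583
Total encoded bits = sum of merged weights = 81 + 238 + 345 + 583 = 1247.

1247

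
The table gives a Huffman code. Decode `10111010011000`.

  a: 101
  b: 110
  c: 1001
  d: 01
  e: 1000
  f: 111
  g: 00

abce

Read left to right; each codeword is recognised as soon as it completes (prefix code):
  101→a | 110→b | 1001→c | 1000→e
Decoded message: abce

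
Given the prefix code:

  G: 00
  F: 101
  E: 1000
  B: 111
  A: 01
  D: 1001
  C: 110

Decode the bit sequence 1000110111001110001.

Read left to right; each codeword is recognised as soon as it completes (prefix code):
  1000→E | 110→C | 111→B | 00→G | 111→B | 00→G | 01→A
Decoded message: ECBGBGA

ECBGBGA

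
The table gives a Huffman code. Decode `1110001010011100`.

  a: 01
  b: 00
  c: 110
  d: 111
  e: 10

dbaabdb

Read left to right; each codeword is recognised as soon as it completes (prefix code):
  111→d | 00→b | 01→a | 01→a | 00→b | 111→d | 00→b
Decoded message: dbaabdb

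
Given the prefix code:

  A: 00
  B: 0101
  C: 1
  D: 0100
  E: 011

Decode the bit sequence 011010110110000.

EBCEAA

Read left to right; each codeword is recognised as soon as it completes (prefix code):
  011→E | 0101→B | 1→C | 011→E | 00→A | 00→A
Decoded message: EBCEAA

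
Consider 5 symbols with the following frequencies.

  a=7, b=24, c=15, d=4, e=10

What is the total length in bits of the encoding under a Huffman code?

128

Merge the two smallest weights repeatedly:
combine d(4), a(7) → 11
combine e(10), 11 → 21
combine c(15), 21 → 36
combine b(24), 36 → 60
The encoded length is the sum of every internal node's weight: 11 + 21 + 36 + 60 = 128 bits.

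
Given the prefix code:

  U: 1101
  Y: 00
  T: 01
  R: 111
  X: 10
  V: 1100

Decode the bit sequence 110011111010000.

Read left to right; each codeword is recognised as soon as it completes (prefix code):
  1100→V | 111→R | 1101→U | 00→Y | 00→Y
Decoded message: VRUYY

VRUYY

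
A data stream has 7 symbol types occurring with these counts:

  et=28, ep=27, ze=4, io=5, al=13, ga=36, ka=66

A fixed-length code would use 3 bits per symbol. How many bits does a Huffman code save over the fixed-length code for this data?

Fixed-length: 3 bits × 179 symbols = 537 bits.
Huffman merges:
combine ze(4), io(5) → 9
combine 9, al(13) → 22
combine 22, ep(27) → 49
combine et(28), ga(36) → 64
combine 49, 64 → 113
combine ka(66), 113 → 179
Huffman total = 9 + 22 + 49 + 64 + 113 + 179 = 436 bits.
Saving = 537 − 436 = 101 bits.

101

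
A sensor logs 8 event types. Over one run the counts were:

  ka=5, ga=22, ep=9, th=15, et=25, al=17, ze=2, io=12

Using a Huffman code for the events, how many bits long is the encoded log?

Build the Huffman tree bottom-up:
ze(2) + ka(5) → 7
7 + ep(9) → 16
io(12) + th(15) → 27
16 + al(17) → 33
ga(22) + et(25) → 47
27 + 33 → 60
47 + 60 → 107
The encoded length is the sum of every internal node's weight: 7 + 16 + 27 + 33 + 47 + 60 + 107 = 297 bits.

297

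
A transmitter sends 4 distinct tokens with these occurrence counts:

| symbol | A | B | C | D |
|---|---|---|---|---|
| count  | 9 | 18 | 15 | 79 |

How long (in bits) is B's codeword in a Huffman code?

Huffman merges, smallest pair first:
combine A(9), C(15) → 24
combine B(18), 24 → 42
combine 42, D(79) → 121
B sits 2 levels below the root, so its codeword is 2 bits.

2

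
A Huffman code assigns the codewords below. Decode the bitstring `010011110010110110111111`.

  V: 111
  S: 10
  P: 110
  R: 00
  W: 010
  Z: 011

Read left to right; each codeword is recognised as soon as it completes (prefix code):
  010→W | 011→Z | 110→P | 010→W | 110→P | 110→P | 111→V | 111→V
Decoded message: WZPWPPVV

WZPWPPVV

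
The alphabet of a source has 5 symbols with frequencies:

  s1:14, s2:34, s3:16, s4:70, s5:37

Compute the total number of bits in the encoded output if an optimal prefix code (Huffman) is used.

Merge the two smallest weights repeatedly:
s1(14) + s3(16) → 30
30 + s2(34) → 64
s5(37) + 64 → 101
s4(70) + 101 → 171
Each symbol's bit-cost is frequency × depth; summing gives 366 bits (equivalently 30 + 64 + 101 + 171).

366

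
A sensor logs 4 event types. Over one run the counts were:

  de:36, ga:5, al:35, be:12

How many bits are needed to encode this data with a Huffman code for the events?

157

Build the Huffman tree bottom-up:
merge ga(5) and be(12): 17
merge 17 and al(35): 52
merge de(36) and 52: 88
Each symbol's bit-cost is frequency × depth; summing gives 157 bits (equivalently 17 + 52 + 88).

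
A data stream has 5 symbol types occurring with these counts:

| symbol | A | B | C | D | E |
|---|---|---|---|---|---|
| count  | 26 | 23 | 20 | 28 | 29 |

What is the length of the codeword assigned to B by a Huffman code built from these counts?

Build the tree from the bottom:
merge C(20) and B(23): 43
merge A(26) and D(28): 54
merge E(29) and 43: 72
merge 54 and 72: 126
The subtree containing B is merged 3 times, so code length = 3.

3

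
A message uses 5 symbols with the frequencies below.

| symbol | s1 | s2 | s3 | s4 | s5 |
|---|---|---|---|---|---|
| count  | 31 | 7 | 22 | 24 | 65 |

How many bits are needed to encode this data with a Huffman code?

Greedily combine the two least-frequent nodes:
merge s2(7) and s3(22): 29
merge s4(24) and 29: 53
merge s1(31) and 53: 84
merge s5(65) and 84: 149
Each symbol's bit-cost is frequency × depth; summing gives 315 bits (equivalently 29 + 53 + 84 + 149).

315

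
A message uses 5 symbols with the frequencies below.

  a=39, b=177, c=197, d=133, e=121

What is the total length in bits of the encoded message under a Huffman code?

1494

Greedily combine the two least-frequent nodes:
a(39) + e(121) → 160
d(133) + 160 → 293
b(177) + c(197) → 374
293 + 374 → 667
Total encoded bits = sum of merged weights = 160 + 293 + 374 + 667 = 1494.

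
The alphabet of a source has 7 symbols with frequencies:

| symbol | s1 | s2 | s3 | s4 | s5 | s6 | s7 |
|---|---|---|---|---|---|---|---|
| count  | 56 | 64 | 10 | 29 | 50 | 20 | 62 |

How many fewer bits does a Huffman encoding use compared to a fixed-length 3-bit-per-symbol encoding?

96

Fixed-length: 3 bits × 291 symbols = 873 bits.
Huffman merges:
combine s3(10), s6(20) → 30
combine s4(29), 30 → 59
combine s5(50), s1(56) → 106
combine 59, s7(62) → 121
combine s2(64), 106 → 170
combine 121, 170 → 291
Huffman total = 30 + 59 + 106 + 121 + 170 + 291 = 777 bits.
Saving = 873 − 777 = 96 bits.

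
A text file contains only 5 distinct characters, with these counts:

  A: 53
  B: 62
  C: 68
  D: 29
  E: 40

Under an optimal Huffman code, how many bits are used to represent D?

3

Huffman merges, smallest pair first:
merge D(29) and E(40): 69
merge A(53) and B(62): 115
merge C(68) and 69: 137
merge 115 and 137: 252
D sits 3 levels below the root, so its codeword is 3 bits.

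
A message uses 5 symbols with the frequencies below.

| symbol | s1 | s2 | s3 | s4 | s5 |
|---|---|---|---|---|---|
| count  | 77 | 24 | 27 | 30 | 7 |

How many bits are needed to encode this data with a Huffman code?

Greedily combine the two least-frequent nodes:
combine s5(7), s2(24) → 31
combine s3(27), s4(30) → 57
combine 31, 57 → 88
combine s1(77), 88 → 165
Total encoded bits = sum of merged weights = 31 + 57 + 88 + 165 = 341.

341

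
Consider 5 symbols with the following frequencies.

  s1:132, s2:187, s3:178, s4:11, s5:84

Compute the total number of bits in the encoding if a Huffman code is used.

Merge the two smallest weights repeatedly:
combine s4(11), s5(84) → 95
combine 95, s1(132) → 227
combine s3(178), s2(187) → 365
combine 227, 365 → 592
Total encoded bits = sum of merged weights = 95 + 227 + 365 + 592 = 1279.

1279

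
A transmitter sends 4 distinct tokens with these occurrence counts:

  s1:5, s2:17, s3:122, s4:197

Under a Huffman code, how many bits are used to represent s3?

Repeatedly merge the two smallest:
s1(5) + s2(17) → 22
22 + s3(122) → 144
144 + s4(197) → 341
The subtree containing s3 is merged 2 times, so code length = 2.

2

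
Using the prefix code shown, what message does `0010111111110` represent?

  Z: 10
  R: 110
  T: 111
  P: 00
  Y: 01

PZTTR

Read left to right; each codeword is recognised as soon as it completes (prefix code):
  00→P | 10→Z | 111→T | 111→T | 110→R
Decoded message: PZTTR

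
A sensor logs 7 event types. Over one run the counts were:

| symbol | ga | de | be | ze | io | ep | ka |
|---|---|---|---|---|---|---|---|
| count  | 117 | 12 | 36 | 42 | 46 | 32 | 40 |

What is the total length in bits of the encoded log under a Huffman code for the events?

856

Merge the two smallest weights repeatedly:
de(12) + ep(32) → 44
be(36) + ka(40) → 76
ze(42) + 44 → 86
io(46) + 76 → 122
86 + ga(117) → 203
122 + 203 → 325
The encoded length is the sum of every internal node's weight: 44 + 76 + 86 + 122 + 203 + 325 = 856 bits.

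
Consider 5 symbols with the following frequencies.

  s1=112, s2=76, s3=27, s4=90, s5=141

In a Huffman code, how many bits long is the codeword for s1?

2

Huffman merges, smallest pair first:
s3(27) + s2(76) → 103
s4(90) + 103 → 193
s1(112) + s5(141) → 253
193 + 253 → 446
s1's leaf is at depth 2, giving a 2-bit codeword.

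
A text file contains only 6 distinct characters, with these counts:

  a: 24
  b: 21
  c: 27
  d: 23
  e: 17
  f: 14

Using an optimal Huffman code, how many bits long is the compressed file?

327

Greedily combine the two least-frequent nodes:
f(14) + e(17) → 31
b(21) + d(23) → 44
a(24) + c(27) → 51
31 + 44 → 75
51 + 75 → 126
The encoded length is the sum of every internal node's weight: 31 + 44 + 51 + 75 + 126 = 327 bits.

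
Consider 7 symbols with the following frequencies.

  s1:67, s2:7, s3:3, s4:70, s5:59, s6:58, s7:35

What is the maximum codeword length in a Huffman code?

5

Merge the two lowest-weight nodes at each step:
s3(3) + s2(7) → 10
10 + s7(35) → 45
45 + s6(58) → 103
s5(59) + s1(67) → 126
s4(70) + 103 → 173
126 + 173 → 299
The rarest symbols sit at the bottom; the longest codeword is 5 bits.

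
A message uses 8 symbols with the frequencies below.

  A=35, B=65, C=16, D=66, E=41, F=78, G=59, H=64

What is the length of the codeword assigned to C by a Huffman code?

Build the tree from the bottom:
C(16) + A(35) → 51
E(41) + 51 → 92
G(59) + H(64) → 123
B(65) + D(66) → 131
F(78) + 92 → 170
123 + 131 → 254
170 + 254 → 424
C's leaf is at depth 4, giving a 4-bit codeword.

4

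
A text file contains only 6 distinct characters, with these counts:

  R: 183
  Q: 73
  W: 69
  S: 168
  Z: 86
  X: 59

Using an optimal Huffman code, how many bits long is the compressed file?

Merge the two smallest weights repeatedly:
X(59) + W(69) → 128
Q(73) + Z(86) → 159
128 + 159 → 287
S(168) + R(183) → 351
287 + 351 → 638
Total encoded bits = sum of merged weights = 128 + 159 + 287 + 351 + 638 = 1563.

1563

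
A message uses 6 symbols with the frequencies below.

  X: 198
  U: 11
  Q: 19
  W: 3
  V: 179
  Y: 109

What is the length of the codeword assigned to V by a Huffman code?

2

Build the tree from the bottom:
combine W(3), U(11) → 14
combine 14, Q(19) → 33
combine 33, Y(109) → 142
combine 142, V(179) → 321
combine X(198), 321 → 519
The subtree containing V is merged 2 times, so code length = 2.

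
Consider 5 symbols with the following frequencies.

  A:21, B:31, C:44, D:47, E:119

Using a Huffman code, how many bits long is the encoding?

548

Build the Huffman tree bottom-up:
A(21) + B(31) → 52
C(44) + D(47) → 91
52 + 91 → 143
E(119) + 143 → 262
The encoded length is the sum of every internal node's weight: 52 + 91 + 143 + 262 = 548 bits.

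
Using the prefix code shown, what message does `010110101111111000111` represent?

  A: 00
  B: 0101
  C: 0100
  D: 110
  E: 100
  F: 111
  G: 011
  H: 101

Read left to right; each codeword is recognised as soon as it completes (prefix code):
  0101→B | 101→H | 011→G | 111→F | 110→D | 00→A | 111→F
Decoded message: BHGFDAF

BHGFDAF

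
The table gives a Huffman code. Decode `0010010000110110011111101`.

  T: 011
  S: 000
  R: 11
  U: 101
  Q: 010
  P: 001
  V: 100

Read left to right; each codeword is recognised as soon as it completes (prefix code):
  001→P | 001→P | 000→S | 011→T | 011→T | 001→P | 11→R | 11→R | 101→U
Decoded message: PPSTTPRRU

PPSTTPRRU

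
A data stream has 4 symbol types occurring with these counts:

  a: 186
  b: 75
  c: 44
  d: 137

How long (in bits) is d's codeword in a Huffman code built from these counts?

2

Huffman merges, smallest pair first:
merge c(44) and b(75): 119
merge 119 and d(137): 256
merge a(186) and 256: 442
d sits 2 levels below the root, so its codeword is 2 bits.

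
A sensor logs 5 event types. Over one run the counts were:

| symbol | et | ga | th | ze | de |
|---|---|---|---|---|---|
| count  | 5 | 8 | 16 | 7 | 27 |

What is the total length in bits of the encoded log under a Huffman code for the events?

131

Merge the two smallest weights repeatedly:
combine et(5), ze(7) → 12
combine ga(8), 12 → 20
combine th(16), 20 → 36
combine de(27), 36 → 63
The encoded length is the sum of every internal node's weight: 12 + 20 + 36 + 63 = 131 bits.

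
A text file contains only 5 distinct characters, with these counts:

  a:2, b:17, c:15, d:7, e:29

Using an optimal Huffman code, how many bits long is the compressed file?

144

Build the Huffman tree bottom-up:
merge a(2) and d(7): 9
merge 9 and c(15): 24
merge b(17) and 24: 41
merge e(29) and 41: 70
The encoded length is the sum of every internal node's weight: 9 + 24 + 41 + 70 = 144 bits.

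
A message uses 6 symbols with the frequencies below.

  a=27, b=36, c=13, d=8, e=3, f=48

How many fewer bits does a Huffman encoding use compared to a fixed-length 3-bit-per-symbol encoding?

Fixed-length: 3 bits × 135 symbols = 405 bits.
Huffman merges:
e(3) + d(8) → 11
11 + c(13) → 24
24 + a(27) → 51
b(36) + f(48) → 84
51 + 84 → 135
Huffman total = 11 + 24 + 51 + 84 + 135 = 305 bits.
Saving = 405 − 305 = 100 bits.

100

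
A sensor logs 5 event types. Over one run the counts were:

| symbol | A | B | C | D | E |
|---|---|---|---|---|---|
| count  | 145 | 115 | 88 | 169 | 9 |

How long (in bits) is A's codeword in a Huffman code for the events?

2

Build the tree from the bottom:
merge E(9) and C(88): 97
merge 97 and B(115): 212
merge A(145) and D(169): 314
merge 212 and 314: 526
A's leaf is at depth 2, giving a 2-bit codeword.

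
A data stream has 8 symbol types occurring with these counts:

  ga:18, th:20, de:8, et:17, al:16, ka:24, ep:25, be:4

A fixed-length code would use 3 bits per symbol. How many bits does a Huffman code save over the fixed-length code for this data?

Fixed-length: 3 bits × 132 symbols = 396 bits.
Huffman merges:
be(4) + de(8) → 12
12 + al(16) → 28
et(17) + ga(18) → 35
th(20) + ka(24) → 44
ep(25) + 28 → 53
35 + 44 → 79
53 + 79 → 132
Huffman total = 12 + 28 + 35 + 44 + 53 + 79 + 132 = 383 bits.
Saving = 396 − 383 = 13 bits.

13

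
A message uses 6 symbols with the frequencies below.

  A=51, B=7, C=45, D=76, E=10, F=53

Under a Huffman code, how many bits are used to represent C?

Build the tree from the bottom:
combine B(7), E(10) → 17
combine 17, C(45) → 62
combine A(51), F(53) → 104
combine 62, D(76) → 138
combine 104, 138 → 242
C sits 3 levels below the root, so its codeword is 3 bits.

3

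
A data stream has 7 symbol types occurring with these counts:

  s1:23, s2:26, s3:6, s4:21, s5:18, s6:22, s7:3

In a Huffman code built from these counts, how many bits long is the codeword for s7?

Huffman merges, smallest pair first:
s7(3) + s3(6) → 9
9 + s5(18) → 27
s4(21) + s6(22) → 43
s1(23) + s2(26) → 49
27 + 43 → 70
49 + 70 → 119
s7's leaf is at depth 4, giving a 4-bit codeword.

4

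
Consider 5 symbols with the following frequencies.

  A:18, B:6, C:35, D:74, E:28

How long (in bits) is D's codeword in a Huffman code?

Repeatedly merge the two smallest:
B(6) + A(18) → 24
24 + E(28) → 52
C(35) + 52 → 87
D(74) + 87 → 161
D sits one level below the root: a 1-bit codeword.

1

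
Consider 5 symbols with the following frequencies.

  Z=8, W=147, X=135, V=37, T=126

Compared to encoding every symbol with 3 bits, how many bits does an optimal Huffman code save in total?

408

Fixed-length: 3 bits × 453 symbols = 1359 bits.
Huffman merges:
combine Z(8), V(37) → 45
combine 45, T(126) → 171
combine X(135), W(147) → 282
combine 171, 282 → 453
Huffman total = 45 + 171 + 282 + 453 = 951 bits.
Saving = 1359 − 951 = 408 bits.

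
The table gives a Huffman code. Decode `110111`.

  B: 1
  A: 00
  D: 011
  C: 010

BBDB

Read left to right; each codeword is recognised as soon as it completes (prefix code):
  1→B | 1→B | 011→D | 1→B
Decoded message: BBDB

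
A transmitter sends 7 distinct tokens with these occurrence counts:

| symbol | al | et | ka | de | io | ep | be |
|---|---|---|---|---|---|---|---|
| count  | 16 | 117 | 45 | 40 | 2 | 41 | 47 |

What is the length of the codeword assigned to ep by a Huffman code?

Repeatedly merge the two smallest:
io(2) + al(16) → 18
18 + de(40) → 58
ep(41) + ka(45) → 86
be(47) + 58 → 105
86 + 105 → 191
et(117) + 191 → 308
The subtree containing ep is merged 3 times, so code length = 3.

3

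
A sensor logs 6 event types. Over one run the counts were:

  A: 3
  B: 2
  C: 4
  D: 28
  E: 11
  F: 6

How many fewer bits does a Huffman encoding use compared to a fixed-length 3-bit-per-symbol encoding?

53

Fixed-length: 3 bits × 54 symbols = 162 bits.
Huffman merges:
B(2) + A(3) → 5
C(4) + 5 → 9
F(6) + 9 → 15
E(11) + 15 → 26
26 + D(28) → 54
Huffman total = 5 + 9 + 15 + 26 + 54 = 109 bits.
Saving = 162 − 109 = 53 bits.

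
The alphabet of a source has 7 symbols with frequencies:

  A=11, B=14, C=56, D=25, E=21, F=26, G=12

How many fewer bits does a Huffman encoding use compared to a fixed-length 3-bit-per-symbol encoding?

59

Fixed-length: 3 bits × 165 symbols = 495 bits.
Huffman merges:
merge A(11) and G(12): 23
merge B(14) and E(21): 35
merge 23 and D(25): 48
merge F(26) and 35: 61
merge 48 and C(56): 104
merge 61 and 104: 165
Huffman total = 23 + 35 + 48 + 61 + 104 + 165 = 436 bits.
Saving = 495 − 436 = 59 bits.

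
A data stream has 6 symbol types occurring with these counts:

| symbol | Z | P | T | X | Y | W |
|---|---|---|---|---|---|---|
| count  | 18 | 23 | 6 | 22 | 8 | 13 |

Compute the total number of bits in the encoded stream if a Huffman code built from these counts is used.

Greedily combine the two least-frequent nodes:
T(6) + Y(8) → 14
W(13) + 14 → 27
Z(18) + X(22) → 40
P(23) + 27 → 50
40 + 50 → 90
Each symbol's bit-cost is frequency × depth; summing gives 221 bits (equivalently 14 + 27 + 40 + 50 + 90).

221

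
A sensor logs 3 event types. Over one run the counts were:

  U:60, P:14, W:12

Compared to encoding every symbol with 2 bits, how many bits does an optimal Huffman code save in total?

Fixed-length: 2 bits × 86 symbols = 172 bits.
Huffman merges:
W(12) + P(14) → 26
26 + U(60) → 86
Huffman total = 26 + 86 = 112 bits.
Saving = 172 − 112 = 60 bits.

60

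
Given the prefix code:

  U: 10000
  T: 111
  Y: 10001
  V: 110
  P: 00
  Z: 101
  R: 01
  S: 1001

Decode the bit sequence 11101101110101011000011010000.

TRZVZRUVU

Read left to right; each codeword is recognised as soon as it completes (prefix code):
  111→T | 01→R | 101→Z | 110→V | 101→Z | 01→R | 10000→U | 110→V | 10000→U
Decoded message: TRZVZRUVU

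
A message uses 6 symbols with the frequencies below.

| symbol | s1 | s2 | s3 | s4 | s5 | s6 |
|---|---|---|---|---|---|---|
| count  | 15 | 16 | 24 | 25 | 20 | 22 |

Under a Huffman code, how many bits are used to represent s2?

Huffman merges, smallest pair first:
s1(15) + s2(16) → 31
s5(20) + s6(22) → 42
s3(24) + s4(25) → 49
31 + 42 → 73
49 + 73 → 122
s2's leaf is at depth 3, giving a 3-bit codeword.

3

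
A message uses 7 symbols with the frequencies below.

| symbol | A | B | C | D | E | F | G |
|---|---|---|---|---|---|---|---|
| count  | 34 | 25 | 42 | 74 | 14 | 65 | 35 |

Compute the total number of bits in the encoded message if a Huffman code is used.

767

Build the Huffman tree bottom-up:
E(14) + B(25) → 39
A(34) + G(35) → 69
39 + C(42) → 81
F(65) + 69 → 134
D(74) + 81 → 155
134 + 155 → 289
Total encoded bits = sum of merged weights = 39 + 69 + 81 + 134 + 155 + 289 = 767.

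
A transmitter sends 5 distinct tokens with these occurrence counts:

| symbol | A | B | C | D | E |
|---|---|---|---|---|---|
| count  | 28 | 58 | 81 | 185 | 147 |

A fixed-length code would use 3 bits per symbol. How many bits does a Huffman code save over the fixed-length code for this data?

Fixed-length: 3 bits × 499 symbols = 1497 bits.
Huffman merges:
combine A(28), B(58) → 86
combine C(81), 86 → 167
combine E(147), 167 → 314
combine D(185), 314 → 499
Huffman total = 86 + 167 + 314 + 499 = 1066 bits.
Saving = 1497 − 1066 = 431 bits.

431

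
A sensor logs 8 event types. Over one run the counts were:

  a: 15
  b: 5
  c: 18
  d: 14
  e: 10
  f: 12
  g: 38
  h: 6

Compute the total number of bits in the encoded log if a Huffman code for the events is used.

327

Merge the two smallest weights repeatedly:
combine b(5), h(6) → 11
combine e(10), 11 → 21
combine f(12), d(14) → 26
combine a(15), c(18) → 33
combine 21, 26 → 47
combine 33, g(38) → 71
combine 47, 71 → 118
Each symbol's bit-cost is frequency × depth; summing gives 327 bits (equivalently 11 + 21 + 26 + 33 + 47 + 71 + 118).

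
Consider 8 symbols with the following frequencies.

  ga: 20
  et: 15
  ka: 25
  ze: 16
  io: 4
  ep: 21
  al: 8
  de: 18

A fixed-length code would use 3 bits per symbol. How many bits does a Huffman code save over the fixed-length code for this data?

13

Fixed-length: 3 bits × 127 symbols = 381 bits.
Huffman merges:
io(4) + al(8) → 12
12 + et(15) → 27
ze(16) + de(18) → 34
ga(20) + ep(21) → 41
ka(25) + 27 → 52
34 + 41 → 75
52 + 75 → 127
Huffman total = 12 + 27 + 34 + 41 + 52 + 75 + 127 = 368 bits.
Saving = 381 − 368 = 13 bits.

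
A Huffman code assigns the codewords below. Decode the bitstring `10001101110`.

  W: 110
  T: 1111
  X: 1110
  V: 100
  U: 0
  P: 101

Read left to right; each codeword is recognised as soon as it completes (prefix code):
  100→V | 0→U | 110→W | 1110→X
Decoded message: VUWX

VUWX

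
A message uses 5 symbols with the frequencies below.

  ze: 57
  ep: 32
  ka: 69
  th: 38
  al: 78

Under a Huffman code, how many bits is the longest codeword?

Merge the two lowest-weight nodes at each step:
merge ep(32) and th(38): 70
merge ze(57) and ka(69): 126
merge 70 and al(78): 148
merge 126 and 148: 274
The first pair merged (ep, th) ends up deepest, at depth 3.

3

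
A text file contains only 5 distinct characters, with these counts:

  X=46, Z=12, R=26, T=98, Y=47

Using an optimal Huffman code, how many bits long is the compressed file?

Build the Huffman tree bottom-up:
Z(12) + R(26) → 38
38 + X(46) → 84
Y(47) + 84 → 131
T(98) + 131 → 229
Each symbol's bit-cost is frequency × depth; summing gives 482 bits (equivalently 38 + 84 + 131 + 229).

482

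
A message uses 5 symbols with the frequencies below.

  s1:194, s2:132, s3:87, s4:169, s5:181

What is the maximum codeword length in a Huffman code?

Merge the two lowest-weight nodes at each step:
merge s3(87) and s2(132): 219
merge s4(169) and s5(181): 350
merge s1(194) and 219: 413
merge 350 and 413: 763
The first pair merged (s3, s2) ends up deepest, at depth 3.

3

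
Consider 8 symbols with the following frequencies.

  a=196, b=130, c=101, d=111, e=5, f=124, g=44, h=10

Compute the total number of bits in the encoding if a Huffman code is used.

1911

Merge the two smallest weights repeatedly:
e(5) + h(10) → 15
15 + g(44) → 59
59 + c(101) → 160
d(111) + f(124) → 235
b(130) + 160 → 290
a(196) + 235 → 431
290 + 431 → 721
The encoded length is the sum of every internal node's weight: 15 + 59 + 160 + 235 + 290 + 431 + 721 = 1911 bits.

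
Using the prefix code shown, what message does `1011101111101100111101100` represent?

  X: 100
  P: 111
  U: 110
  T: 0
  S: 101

Read left to right; each codeword is recognised as soon as it completes (prefix code):
  101→S | 110→U | 111→P | 110→U | 110→U | 0→T | 111→P | 101→S | 100→X
Decoded message: SUPUUTPSX

SUPUUTPSX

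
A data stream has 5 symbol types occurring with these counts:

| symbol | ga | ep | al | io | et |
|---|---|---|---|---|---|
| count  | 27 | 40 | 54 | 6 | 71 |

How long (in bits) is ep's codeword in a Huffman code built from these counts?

Huffman merges, smallest pair first:
combine io(6), ga(27) → 33
combine 33, ep(40) → 73
combine al(54), et(71) → 125
combine 73, 125 → 198
ep's leaf is at depth 2, giving a 2-bit codeword.

2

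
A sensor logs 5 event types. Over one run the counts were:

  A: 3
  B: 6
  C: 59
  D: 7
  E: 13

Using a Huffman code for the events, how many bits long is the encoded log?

Merge the two smallest weights repeatedly:
A(3) + B(6) → 9
D(7) + 9 → 16
E(13) + 16 → 29
29 + C(59) → 88
The encoded length is the sum of every internal node's weight: 9 + 16 + 29 + 88 = 142 bits.

142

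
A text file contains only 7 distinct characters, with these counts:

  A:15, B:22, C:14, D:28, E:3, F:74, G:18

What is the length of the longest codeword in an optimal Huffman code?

5

Merge the two lowest-weight nodes at each step:
E(3) + C(14) → 17
A(15) + 17 → 32
G(18) + B(22) → 40
D(28) + 32 → 60
40 + 60 → 100
F(74) + 100 → 174
Maximum depth reached is 5.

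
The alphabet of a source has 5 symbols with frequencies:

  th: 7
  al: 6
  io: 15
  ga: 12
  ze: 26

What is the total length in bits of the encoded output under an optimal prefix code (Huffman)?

Build the Huffman tree bottom-up:
merge al(6) and th(7): 13
merge ga(12) and 13: 25
merge io(15) and 25: 40
merge ze(26) and 40: 66
Each symbol's bit-cost is frequency × depth; summing gives 144 bits (equivalently 13 + 25 + 40 + 66).

144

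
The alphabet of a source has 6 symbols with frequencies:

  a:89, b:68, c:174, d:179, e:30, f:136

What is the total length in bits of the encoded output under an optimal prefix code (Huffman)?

Greedily combine the two least-frequent nodes:
e(30) + b(68) → 98
a(89) + 98 → 187
f(136) + c(174) → 310
d(179) + 187 → 366
310 + 366 → 676
Each symbol's bit-cost is frequency × depth; summing gives 1637 bits (equivalently 98 + 187 + 310 + 366 + 676).

1637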